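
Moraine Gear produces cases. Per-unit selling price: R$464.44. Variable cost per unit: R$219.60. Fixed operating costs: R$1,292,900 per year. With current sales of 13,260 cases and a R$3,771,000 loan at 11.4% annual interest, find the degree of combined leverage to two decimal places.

At 13,260 units, contribution = 13,260 × R$244.84 = R$3,246,578.40.
Operating income = contribution − fixed costs = R$3,246,578.40 − R$1,292,900 = R$1,953,678.40. Interest = R$429,894.00, so EBIT − I = R$1,523,784.40.
DCL = contribution ÷ (EBIT − I) = R$3,246,578.40 ÷ R$1,523,784.40 = 2.1306.

2.13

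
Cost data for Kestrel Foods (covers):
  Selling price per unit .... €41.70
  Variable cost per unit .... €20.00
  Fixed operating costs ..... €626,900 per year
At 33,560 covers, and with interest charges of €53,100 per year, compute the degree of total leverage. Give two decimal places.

Contribution at this volume is 33,560 × €21.70 = €728,252.00.
EBIT = €728,252.00 − €626,900 = €101,352.00. Interest = €53,100.00.
DOL = €728,252.00 ÷ €101,352.00 = 7.1854; DFL = €101,352.00 ÷ €48,252.00 = 2.1005.
DCL = DOL × DFL = 7.1854 × 2.1005 = 15.0929.

15.09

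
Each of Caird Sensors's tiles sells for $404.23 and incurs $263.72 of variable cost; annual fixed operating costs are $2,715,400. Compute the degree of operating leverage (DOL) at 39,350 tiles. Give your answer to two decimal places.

1.97

Contribution at this volume is 39,350 × $140.51 = $5,529,068.50.
EBIT = $5,529,068.50 − $2,715,400 = $2,813,668.50.
Degree of operating leverage = $5,529,068.50 / $2,813,668.50 = 1.9651.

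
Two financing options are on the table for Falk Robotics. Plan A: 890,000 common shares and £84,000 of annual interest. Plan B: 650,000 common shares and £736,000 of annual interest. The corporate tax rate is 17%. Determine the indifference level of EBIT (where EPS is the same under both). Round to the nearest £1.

At indifference, (EBIT − 84,000)(1 − t)/890,000 = (EBIT − 736,000)(1 − t)/650,000.
Cancelling (1 − t) and cross-multiplying: 650,000·(EBIT − 84,000) = 890,000·(EBIT − 736,000).
Solving, EBIT = (736,000·890,000 − 84,000·650,000) / (890,000 − 650,000) = 600,440,000,000 / 240,000 = 2,501,833.33.

£2,501,833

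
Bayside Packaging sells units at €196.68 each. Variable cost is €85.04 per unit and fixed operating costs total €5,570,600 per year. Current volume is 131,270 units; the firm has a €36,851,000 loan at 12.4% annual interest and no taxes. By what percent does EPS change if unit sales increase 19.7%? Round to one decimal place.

Total contribution margin = 131,270 × €111.64 = €14,654,982.80.
Operating income = contribution − fixed costs = €14,654,982.80 − €5,570,600 = €9,084,382.80.
Interest = €4,569,524.00, so EBIT − I = €4,514,858.80.
Degree of combined leverage = contribution ÷ (EBIT − I) = €14,654,982.80 ÷ €4,514,858.80 = 3.2459.
EPS therefore changes by 3.2459 × (+19.7%) = +63.9%.

+63.9%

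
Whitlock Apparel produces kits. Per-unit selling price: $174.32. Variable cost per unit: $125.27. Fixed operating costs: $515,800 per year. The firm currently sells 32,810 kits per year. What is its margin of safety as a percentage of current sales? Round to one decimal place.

Unit CM = price − variable cost = $174.32 − $125.27 = $49.05. Break-even units = $515,800 ÷ $49.05 = 10,515.80; break-even revenue = 10,515.80 × $174.32 = $1,833,114.29.
Current sales = 32,810 × $174.32 = $5,719,439.20.
Margin of safety = ($5,719,439.20 − $1,833,114.29) ÷ $5,719,439.20 = 67.9%.

67.9%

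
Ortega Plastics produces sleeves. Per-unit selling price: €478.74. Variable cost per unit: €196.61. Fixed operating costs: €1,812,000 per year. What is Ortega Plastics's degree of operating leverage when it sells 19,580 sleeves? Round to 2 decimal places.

1.49

Total contribution margin = 19,580 × €282.13 = €5,524,105.40.
EBIT = €5,524,105.40 − €1,812,000 = €3,712,105.40.
Degree of operating leverage = €5,524,105.40 / €3,712,105.40 = 1.4881.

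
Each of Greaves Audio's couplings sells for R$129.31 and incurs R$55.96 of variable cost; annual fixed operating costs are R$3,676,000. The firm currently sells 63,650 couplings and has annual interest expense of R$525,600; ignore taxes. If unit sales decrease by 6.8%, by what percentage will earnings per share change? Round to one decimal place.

Total contribution margin = 63,650 × R$73.35 = R$4,668,727.50.
Operating income = contribution − fixed costs = R$4,668,727.50 − R$3,676,000 = R$992,727.50.
After interest of R$525,600.00, pre-tax earnings = R$467,127.50.
DCL = total CM / (EBIT − I) = R$4,668,727.50 / R$467,127.50 = 9.9945.
EPS therefore changes by 9.9945 × (-6.8%) = -68.0%.

-68.0%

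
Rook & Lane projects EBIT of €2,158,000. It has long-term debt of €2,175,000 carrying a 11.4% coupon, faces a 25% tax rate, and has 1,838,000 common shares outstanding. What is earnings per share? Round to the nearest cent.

Pre-tax income = €2,158,000 − €247,950.00 = €1,910,050.00.
Net income = €1,910,050.00 × (1 − 0.25) = €1,432,537.50.
Per share: €1,432,537.50 / 1,838,000 shares = €0.78.

€0.78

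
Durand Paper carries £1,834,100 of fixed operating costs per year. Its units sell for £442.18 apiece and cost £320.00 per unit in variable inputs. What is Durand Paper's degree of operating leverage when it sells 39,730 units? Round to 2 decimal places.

1.61

At 39,730 units, contribution = 39,730 × £122.18 = £4,854,211.40.
Operating income = contribution − fixed costs = £4,854,211.40 − £1,834,100 = £3,020,111.40.
Degree of operating leverage = £4,854,211.40 / £3,020,111.40 = 1.6073.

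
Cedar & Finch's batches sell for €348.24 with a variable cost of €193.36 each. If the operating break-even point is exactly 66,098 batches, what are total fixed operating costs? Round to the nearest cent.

€10,237,258.24

Unit CM = price − variable cost = €348.24 − €193.36 = €154.88.
Since BE = FC / CM, FC = 66,098 × €154.88 = €10,237,258.24.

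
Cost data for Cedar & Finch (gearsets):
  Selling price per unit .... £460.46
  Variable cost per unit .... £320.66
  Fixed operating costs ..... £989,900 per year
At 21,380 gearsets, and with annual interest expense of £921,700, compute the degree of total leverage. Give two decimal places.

2.77

At 21,380 units, contribution = 21,380 × £139.80 = £2,988,924.00.
EBIT = £2,988,924.00 − £989,900 = £1,999,024.00. Interest = £921,700.00, so EBIT − I = £1,077,324.00.
Degree of total leverage = total CM / (EBIT − interest) = £2,988,924.00 / £1,077,324.00 = 2.7744.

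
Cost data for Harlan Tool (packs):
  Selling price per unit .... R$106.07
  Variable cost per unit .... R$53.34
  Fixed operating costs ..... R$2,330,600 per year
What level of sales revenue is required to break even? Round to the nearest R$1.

CM per unit = R$106.07 − R$53.34 = R$52.73; CM ratio = R$52.73 / R$106.07 = 0.4971.
Break-even sales = FC ÷ CM ratio = R$2,330,600 × R$106.07 / R$52.73 = R$4,688,161.

R$4,688,161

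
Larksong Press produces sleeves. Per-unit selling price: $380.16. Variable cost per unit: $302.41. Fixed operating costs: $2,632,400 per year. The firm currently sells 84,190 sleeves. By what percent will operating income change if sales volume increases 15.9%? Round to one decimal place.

+26.6%

Contribution at this volume is 84,190 × $77.75 = $6,545,772.50.
Subtracting fixed costs: EBIT = $6,545,772.50 − $2,632,400 = $3,913,372.50.
Degree of operating leverage = $6,545,772.50 / $3,913,372.50 = 1.6727.
%ΔEBIT = DOL × %ΔSales = 1.6727 × +15.9% = +26.6%.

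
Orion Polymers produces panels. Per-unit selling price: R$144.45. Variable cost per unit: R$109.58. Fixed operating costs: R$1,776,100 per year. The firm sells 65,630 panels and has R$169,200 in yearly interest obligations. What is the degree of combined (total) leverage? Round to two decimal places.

6.67

Contribution at this volume is 65,630 × R$34.87 = R$2,288,518.10.
Subtracting fixed costs: EBIT = R$2,288,518.10 − R$1,776,100 = R$512,418.10. Interest = R$169,200.00.
DOL = R$2,288,518.10 ÷ R$512,418.10 = 4.4661; DFL = R$512,418.10 ÷ R$343,218.10 = 1.4930.
Combined leverage = 4.4661 × 1.4930 = 6.6679.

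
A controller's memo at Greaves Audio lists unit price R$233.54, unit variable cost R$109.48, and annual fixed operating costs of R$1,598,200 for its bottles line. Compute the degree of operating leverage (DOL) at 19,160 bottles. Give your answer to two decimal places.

3.05

Contribution at this volume is 19,160 × R$124.06 = R$2,376,989.60.
Operating income = contribution − fixed costs = R$2,376,989.60 − R$1,598,200 = R$778,789.60.
So DOL = total CM / EBIT = R$2,376,989.60 / R$778,789.60 = 3.0522.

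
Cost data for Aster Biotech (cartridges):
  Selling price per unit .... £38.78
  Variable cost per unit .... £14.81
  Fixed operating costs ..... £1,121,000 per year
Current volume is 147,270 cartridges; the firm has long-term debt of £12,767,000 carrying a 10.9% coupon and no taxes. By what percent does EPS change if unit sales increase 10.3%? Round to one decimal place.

At 147,270 units, contribution = 147,270 × £23.97 = £3,530,061.90.
EBIT = £3,530,061.90 − £1,121,000 = £2,409,061.90.
After interest of £1,391,603.00, pre-tax earnings = £1,017,458.90.
Degree of combined leverage = contribution ÷ (EBIT − I) = £3,530,061.90 ÷ £1,017,458.90 = 3.4695.
EPS therefore changes by 3.4695 × (+10.3%) = +35.7%.

+35.7%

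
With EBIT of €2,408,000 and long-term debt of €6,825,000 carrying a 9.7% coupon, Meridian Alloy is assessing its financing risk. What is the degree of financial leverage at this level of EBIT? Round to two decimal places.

1.38

Interest = €662,025.00.
DFL = EBIT ÷ (EBIT − I) = €2,408,000 ÷ (€2,408,000 − €662,025.00) = €2,408,000 ÷ €1,745,975.00 = 1.3792.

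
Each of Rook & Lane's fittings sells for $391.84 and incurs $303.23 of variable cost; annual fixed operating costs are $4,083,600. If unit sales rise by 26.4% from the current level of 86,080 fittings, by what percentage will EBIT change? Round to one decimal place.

Total contribution margin = 86,080 × $88.61 = $7,627,548.80.
Operating income = contribution − fixed costs = $7,627,548.80 − $4,083,600 = $3,543,948.80.
DOL = contribution ÷ EBIT = $7,627,548.80 ÷ $3,543,948.80 = 2.1523.
%ΔEBIT = DOL × %ΔSales = 2.1523 × +26.4% = +56.8%.

+56.8%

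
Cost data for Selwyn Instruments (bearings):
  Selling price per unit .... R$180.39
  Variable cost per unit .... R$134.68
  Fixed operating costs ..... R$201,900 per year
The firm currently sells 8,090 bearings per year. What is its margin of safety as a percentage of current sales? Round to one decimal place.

45.4%

Unit CM = price − variable cost = R$180.39 − R$134.68 = R$45.71. Break-even units = R$201,900 ÷ R$45.71 = 4,416.98; break-even revenue = 4,416.98 × R$180.39 = R$796,778.41.
Actual sales revenue = 8,090 × R$180.39 = R$1,459,355.10.
Margin of safety = (R$1,459,355.10 − R$796,778.41) ÷ R$1,459,355.10 = 45.4%.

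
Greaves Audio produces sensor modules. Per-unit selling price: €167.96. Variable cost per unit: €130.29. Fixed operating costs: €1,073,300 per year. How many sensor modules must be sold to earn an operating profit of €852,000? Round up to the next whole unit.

51,110 sensor modules

Unit CM = price − variable cost = €167.96 − €130.29 = €37.67.
Required volume = (fixed costs + target profit) ÷ CM = (€1,073,300 + €852,000) ÷ €37.67 = 51,109.64, so 51,110 sensor modules.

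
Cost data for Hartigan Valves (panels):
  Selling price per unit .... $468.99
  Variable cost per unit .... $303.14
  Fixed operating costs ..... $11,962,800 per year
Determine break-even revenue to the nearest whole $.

$33,828,360

Contribution margin per unit = $468.99 − $303.14 = $165.85, a CM ratio of $165.85 ÷ $468.99 = 0.3536.
Break-even revenue = fixed costs × price ÷ CM = $11,962,800 × $468.99 ÷ $165.85 = $33,828,360.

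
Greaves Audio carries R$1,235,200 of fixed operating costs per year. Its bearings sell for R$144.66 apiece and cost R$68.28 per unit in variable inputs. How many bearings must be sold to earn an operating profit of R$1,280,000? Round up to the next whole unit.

32,931 bearings

Unit CM = price − variable cost = R$144.66 − R$68.28 = R$76.38.
Units = (FC + target) / CM = (R$1,235,200 + R$1,280,000) / R$76.38 = 32,930.09, so 32,931 bearings.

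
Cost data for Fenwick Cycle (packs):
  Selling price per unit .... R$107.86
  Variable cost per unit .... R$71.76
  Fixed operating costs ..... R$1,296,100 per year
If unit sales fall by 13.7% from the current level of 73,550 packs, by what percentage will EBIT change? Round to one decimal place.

Contribution at this volume is 73,550 × R$36.10 = R$2,655,155.00.
EBIT = R$2,655,155.00 − R$1,296,100 = R$1,359,055.00.
Degree of operating leverage = R$2,655,155.00 / R$1,359,055.00 = 1.9537.
Operating income changes by 1.9537 × -13.7% = -26.8%.

-26.8%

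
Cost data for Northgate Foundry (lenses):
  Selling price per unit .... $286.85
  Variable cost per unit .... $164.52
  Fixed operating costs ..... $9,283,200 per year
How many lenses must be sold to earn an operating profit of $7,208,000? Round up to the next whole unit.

134,810 lenses

Each unit contributes $286.85 − $164.52 = $122.33.
Need Q such that Q × $122.33 − $9,283,200 = $7,208,000, i.e. Q = $16,491,200 / $122.33 = 134,809.12 → 134,810.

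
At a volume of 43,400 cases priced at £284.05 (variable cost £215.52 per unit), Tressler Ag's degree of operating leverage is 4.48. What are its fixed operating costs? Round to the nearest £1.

At 43,400 units, contribution = 43,400 × £68.53 = £2,974,202.00.
DOL = contribution / EBIT, so EBIT = £2,974,202.00 / 4.48 = £663,884.37.
Fixed costs = CM − EBIT = £2,974,202.00 − £663,884.37 = £2,310,318.

£2,310,318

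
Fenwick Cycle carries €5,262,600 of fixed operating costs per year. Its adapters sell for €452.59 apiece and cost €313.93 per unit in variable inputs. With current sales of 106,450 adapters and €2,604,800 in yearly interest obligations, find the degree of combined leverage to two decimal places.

2.14

Contribution at this volume is 106,450 × €138.66 = €14,760,357.00.
Operating income = contribution − fixed costs = €14,760,357.00 − €5,262,600 = €9,497,757.00. Interest = €2,604,800.00.
DOL = €14,760,357.00 ÷ €9,497,757.00 = 1.5541; DFL = €9,497,757.00 ÷ €6,892,957.00 = 1.3779.
DCL = DOL × DFL = 1.5541 × 1.3779 = 2.1414.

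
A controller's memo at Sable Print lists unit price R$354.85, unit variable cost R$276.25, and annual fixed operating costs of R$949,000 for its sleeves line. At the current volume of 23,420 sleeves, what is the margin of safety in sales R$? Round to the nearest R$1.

R$4,026,202

Unit CM = price − variable cost = R$354.85 − R$276.25 = R$78.60. Break-even units = R$949,000 ÷ R$78.60 = 12,073.79; break-even revenue = 12,073.79 × R$354.85 = R$4,284,384.86.
Actual sales revenue = 23,420 × R$354.85 = R$8,310,587.00.
Margin of safety = R$8,310,587.00 − R$4,284,384.86 = R$4,026,202.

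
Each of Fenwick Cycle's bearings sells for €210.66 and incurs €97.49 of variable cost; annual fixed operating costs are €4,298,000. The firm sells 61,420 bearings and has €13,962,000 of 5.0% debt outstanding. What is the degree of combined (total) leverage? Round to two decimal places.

Contribution at this volume is 61,420 × €113.17 = €6,950,901.40.
EBIT = €6,950,901.40 − €4,298,000 = €2,652,901.40. Interest = €698,100.00.
DOL = €6,950,901.40 ÷ €2,652,901.40 = 2.6201; DFL = €2,652,901.40 ÷ €1,954,801.40 = 1.3571.
DCL = DOL × DFL = 2.6201 × 1.3571 = 3.5557.

3.56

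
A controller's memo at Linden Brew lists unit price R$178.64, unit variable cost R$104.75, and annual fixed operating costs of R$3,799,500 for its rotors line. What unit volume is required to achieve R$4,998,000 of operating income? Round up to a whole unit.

119,063 rotors

Contribution margin per unit = R$178.64 − R$104.75 = R$73.89.
Units = (FC + target) / CM = (R$3,799,500 + R$4,998,000) / R$73.89 = 119,062.12, so 119,063 rotors.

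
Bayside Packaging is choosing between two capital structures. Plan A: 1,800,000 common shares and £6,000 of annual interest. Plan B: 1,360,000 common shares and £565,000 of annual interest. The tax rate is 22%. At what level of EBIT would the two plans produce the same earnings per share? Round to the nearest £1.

£2,292,818

At indifference, (EBIT − 6,000)(1 − t)/1,800,000 = (EBIT − 565,000)(1 − t)/1,360,000.
The (1 − t) factor cancels: (EBIT − 6,000) × 1,360,000 = (EBIT − 565,000) × 1,800,000.
Solving, EBIT = (565,000·1,800,000 − 6,000·1,360,000) / (1,800,000 − 1,360,000) = 1,008,840,000,000 / 440,000 = 2,292,818.18.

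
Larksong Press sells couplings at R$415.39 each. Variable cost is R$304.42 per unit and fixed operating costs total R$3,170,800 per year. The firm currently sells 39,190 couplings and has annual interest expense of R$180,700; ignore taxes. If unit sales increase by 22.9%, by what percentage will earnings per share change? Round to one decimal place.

At 39,190 units, contribution = 39,190 × R$110.97 = R$4,348,914.30.
EBIT = R$4,348,914.30 − R$3,170,800 = R$1,178,114.30.
Interest = R$180,700.00, so EBIT − I = R$997,414.30.
DCL = total CM / (EBIT − I) = R$4,348,914.30 / R$997,414.30 = 4.3602.
%ΔEPS = DCL × %ΔSales = 4.3602 × +22.9% = +99.8%.

+99.8%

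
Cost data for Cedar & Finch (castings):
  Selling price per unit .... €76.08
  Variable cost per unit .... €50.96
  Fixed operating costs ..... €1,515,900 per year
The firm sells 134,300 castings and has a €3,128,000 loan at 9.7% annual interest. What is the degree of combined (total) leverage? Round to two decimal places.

2.17

At 134,300 units, contribution = 134,300 × €25.12 = €3,373,616.00.
Subtracting fixed costs: EBIT = €3,373,616.00 − €1,515,900 = €1,857,716.00. Interest = €303,416.00.
DOL = €3,373,616.00 ÷ €1,857,716.00 = 1.8160; DFL = €1,857,716.00 ÷ €1,554,300.00 = 1.1952.
DCL = DOL × DFL = 1.8160 × 1.1952 = 2.1705.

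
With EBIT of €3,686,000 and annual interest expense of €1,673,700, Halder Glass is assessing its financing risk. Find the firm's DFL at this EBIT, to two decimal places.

Interest = €1,673,700.00.
DFL = EBIT ÷ (EBIT − I) = €3,686,000 ÷ (€3,686,000 − €1,673,700.00) = €3,686,000 ÷ €2,012,300.00 = 1.8317.

1.83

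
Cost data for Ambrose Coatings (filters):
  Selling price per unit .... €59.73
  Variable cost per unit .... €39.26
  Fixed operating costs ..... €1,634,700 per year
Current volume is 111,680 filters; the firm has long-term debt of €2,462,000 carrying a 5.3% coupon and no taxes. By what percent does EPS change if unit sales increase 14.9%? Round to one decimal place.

+65.4%

Contribution at this volume is 111,680 × €20.47 = €2,286,089.60.
Operating income = contribution − fixed costs = €2,286,089.60 − €1,634,700 = €651,389.60.
Interest = €130,486.00, so EBIT − I = €520,903.60.
Degree of combined leverage = contribution ÷ (EBIT − I) = €2,286,089.60 ÷ €520,903.60 = 4.3887.
EPS therefore changes by 4.3887 × (+14.9%) = +65.4%.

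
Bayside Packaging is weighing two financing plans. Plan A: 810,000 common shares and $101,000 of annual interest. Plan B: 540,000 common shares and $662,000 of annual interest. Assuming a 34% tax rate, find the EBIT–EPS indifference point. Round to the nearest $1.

$1,784,000

Set EPS_A = EPS_B: (EBIT − $101,000)(1 − 0.34) ÷ 810,000 = (EBIT − $662,000)(1 − 0.34) ÷ 540,000.
Cancelling (1 − t) and cross-multiplying: 540,000·(EBIT − 101,000) = 810,000·(EBIT − 662,000).
Solving, EBIT = (662,000·810,000 − 101,000·540,000) / (810,000 − 540,000) = 481,680,000,000 / 270,000 = 1,784,000.00.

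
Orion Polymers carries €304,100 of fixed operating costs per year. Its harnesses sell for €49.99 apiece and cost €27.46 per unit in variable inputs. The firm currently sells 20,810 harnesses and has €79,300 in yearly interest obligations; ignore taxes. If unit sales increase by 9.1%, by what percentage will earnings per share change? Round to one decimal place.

Total contribution margin = 20,810 × €22.53 = €468,849.30.
Subtracting fixed costs: EBIT = €468,849.30 − €304,100 = €164,749.30.
Interest = €79,300.00, so EBIT − I = €85,449.30.
Degree of combined leverage = contribution ÷ (EBIT − I) = €468,849.30 ÷ €85,449.30 = 5.4869.
EPS therefore changes by 5.4869 × (+9.1%) = +49.9%.

+49.9%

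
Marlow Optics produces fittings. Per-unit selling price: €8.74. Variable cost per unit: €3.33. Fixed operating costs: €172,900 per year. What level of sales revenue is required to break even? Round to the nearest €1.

CM per unit = €8.74 − €3.33 = €5.41; CM ratio = €5.41 / €8.74 = 0.6190.
Break-even revenue = fixed costs × price ÷ CM = €172,900 × €8.74 ÷ €5.41 = €279,325.

€279,325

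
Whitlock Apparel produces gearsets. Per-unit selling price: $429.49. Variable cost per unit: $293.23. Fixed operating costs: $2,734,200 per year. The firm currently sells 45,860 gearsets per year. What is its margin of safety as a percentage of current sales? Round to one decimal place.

Unit CM = price − variable cost = $429.49 − $293.23 = $136.26. Break-even units = $2,734,200 ÷ $136.26 = 20,066.05; break-even revenue = 20,066.05 × $429.49 = $8,618,167.90.
Current sales = 45,860 × $429.49 = $19,696,411.40.
Margin of safety = ($19,696,411.40 − $8,618,167.90) ÷ $19,696,411.40 = 56.2%.

56.2%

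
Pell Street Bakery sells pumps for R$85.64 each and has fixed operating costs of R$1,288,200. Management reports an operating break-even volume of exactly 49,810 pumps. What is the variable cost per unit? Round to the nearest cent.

Contribution per unit must be FC / Q = R$1,288,200 / 49,810 = R$25.8623.
Hence VC = price − CM = R$85.64 − R$25.8623 = R$59.78.

R$59.78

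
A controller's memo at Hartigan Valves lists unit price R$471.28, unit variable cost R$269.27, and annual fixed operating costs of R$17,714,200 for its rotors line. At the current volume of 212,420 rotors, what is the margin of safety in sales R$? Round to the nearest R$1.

Each unit contributes R$471.28 − R$269.27 = R$202.01. Break-even units = R$17,714,200 ÷ R$202.01 = 87,689.72; break-even revenue = 87,689.72 × R$471.28 = R$41,326,410.45.
Actual sales revenue = 212,420 × R$471.28 = R$100,109,297.60.
Margin of safety = R$100,109,297.60 − R$41,326,410.45 = R$58,782,887.

R$58,782,887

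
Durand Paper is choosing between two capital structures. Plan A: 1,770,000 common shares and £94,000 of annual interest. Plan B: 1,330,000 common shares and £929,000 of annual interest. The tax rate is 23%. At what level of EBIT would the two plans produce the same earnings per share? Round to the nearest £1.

£3,452,977

At indifference, (EBIT − 94,000)(1 − t)/1,770,000 = (EBIT − 929,000)(1 − t)/1,330,000.
The (1 − t) factor cancels: (EBIT − 94,000) × 1,330,000 = (EBIT − 929,000) × 1,770,000.
Solving, EBIT = (929,000·1,770,000 − 94,000·1,330,000) / (1,770,000 − 1,330,000) = 1,519,310,000,000 / 440,000 = 3,452,977.27.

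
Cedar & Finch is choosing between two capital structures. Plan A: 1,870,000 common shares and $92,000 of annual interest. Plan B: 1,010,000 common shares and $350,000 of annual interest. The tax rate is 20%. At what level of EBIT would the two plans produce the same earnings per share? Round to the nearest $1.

$653,000

Set EPS_A = EPS_B: (EBIT − $92,000)(1 − 0.20) ÷ 1,870,000 = (EBIT − $350,000)(1 − 0.20) ÷ 1,010,000.
Cancelling (1 − t) and cross-multiplying: 1,010,000·(EBIT − 92,000) = 1,870,000·(EBIT − 350,000).
Solving, EBIT = (350,000·1,870,000 − 92,000·1,010,000) / (1,870,000 − 1,010,000) = 561,580,000,000 / 860,000 = 653,000.00.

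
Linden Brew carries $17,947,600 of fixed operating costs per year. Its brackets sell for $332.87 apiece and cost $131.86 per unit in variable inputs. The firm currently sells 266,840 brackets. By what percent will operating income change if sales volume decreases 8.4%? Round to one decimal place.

-12.6%

At 266,840 units, contribution = 266,840 × $201.01 = $53,637,508.40.
Operating income = contribution − fixed costs = $53,637,508.40 − $17,947,600 = $35,689,908.40.
Degree of operating leverage = $53,637,508.40 / $35,689,908.40 = 1.5029.
%ΔEBIT = DOL × %ΔSales = 1.5029 × -8.4% = -12.6%.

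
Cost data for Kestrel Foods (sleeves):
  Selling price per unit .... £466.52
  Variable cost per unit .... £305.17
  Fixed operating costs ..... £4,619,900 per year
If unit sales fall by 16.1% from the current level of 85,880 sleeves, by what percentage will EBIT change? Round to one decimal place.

-24.2%

Contribution at this volume is 85,880 × £161.35 = £13,856,738.00.
EBIT = £13,856,738.00 − £4,619,900 = £9,236,838.00.
So DOL = total CM / EBIT = £13,856,738.00 / £9,236,838.00 = 1.5002.
So EBIT moves 1.5002 × (-16.1%) = -24.2%.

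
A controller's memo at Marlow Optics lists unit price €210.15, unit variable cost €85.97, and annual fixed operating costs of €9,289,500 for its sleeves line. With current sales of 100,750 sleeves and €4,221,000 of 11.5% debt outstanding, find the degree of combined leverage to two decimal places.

4.57

Contribution at this volume is 100,750 × €124.18 = €12,511,135.00.
Subtracting fixed costs: EBIT = €12,511,135.00 − €9,289,500 = €3,221,635.00. Interest = €485,415.00, so EBIT − I = €2,736,220.00.
DCL = contribution ÷ (EBIT − I) = €12,511,135.00 ÷ €2,736,220.00 = 4.5724.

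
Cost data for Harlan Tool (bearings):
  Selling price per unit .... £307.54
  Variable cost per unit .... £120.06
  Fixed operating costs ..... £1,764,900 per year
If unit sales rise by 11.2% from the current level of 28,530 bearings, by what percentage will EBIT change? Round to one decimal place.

+16.7%

At 28,530 units, contribution = 28,530 × £187.48 = £5,348,804.40.
Subtracting fixed costs: EBIT = £5,348,804.40 − £1,764,900 = £3,583,904.40.
So DOL = total CM / EBIT = £5,348,804.40 / £3,583,904.40 = 1.4925.
%ΔEBIT = DOL × %ΔSales = 1.4925 × +11.2% = +16.7%.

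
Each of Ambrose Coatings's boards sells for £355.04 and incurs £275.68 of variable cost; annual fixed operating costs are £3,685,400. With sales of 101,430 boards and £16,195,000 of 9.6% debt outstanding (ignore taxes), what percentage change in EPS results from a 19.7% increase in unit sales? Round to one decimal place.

Total contribution margin = 101,430 × £79.36 = £8,049,484.80.
EBIT = £8,049,484.80 − £3,685,400 = £4,364,084.80.
After interest of £1,554,720.00, pre-tax earnings = £2,809,364.80.
DCL = total CM / (EBIT − I) = £8,049,484.80 / £2,809,364.80 = 2.8652.
%ΔEPS = DCL × %ΔSales = 2.8652 × +19.7% = +56.4%.

+56.4%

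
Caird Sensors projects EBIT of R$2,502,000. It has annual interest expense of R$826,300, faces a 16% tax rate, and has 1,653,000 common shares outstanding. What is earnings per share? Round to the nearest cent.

Pre-tax income = R$2,502,000 − R$826,300.00 = R$1,675,700.00.
Net income = R$1,675,700.00 × (1 − 0.16) = R$1,407,588.00.
EPS = R$1,407,588.00 ÷ 1,653,000 = R$0.85.

R$0.85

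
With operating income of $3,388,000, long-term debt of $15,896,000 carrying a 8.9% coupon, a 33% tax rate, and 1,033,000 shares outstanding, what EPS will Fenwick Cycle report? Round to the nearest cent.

Pre-tax income = $3,388,000 − $1,414,744.00 = $1,973,256.00.
Net income = $1,973,256.00 × (1 − 0.33) = $1,322,081.52.
EPS = $1,322,081.52 ÷ 1,033,000 = $1.28.

$1.28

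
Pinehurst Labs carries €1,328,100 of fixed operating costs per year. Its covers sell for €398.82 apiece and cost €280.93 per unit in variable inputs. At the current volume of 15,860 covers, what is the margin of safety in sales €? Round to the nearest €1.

Unit CM = price − variable cost = €398.82 − €280.93 = €117.89. Break-even units = €1,328,100 ÷ €117.89 = 11,265.59; break-even revenue = 11,265.59 × €398.82 = €4,492,941.23.
Current sales = 15,860 × €398.82 = €6,325,285.20.
Margin of safety = €6,325,285.20 − €4,492,941.23 = €1,832,344.

€1,832,344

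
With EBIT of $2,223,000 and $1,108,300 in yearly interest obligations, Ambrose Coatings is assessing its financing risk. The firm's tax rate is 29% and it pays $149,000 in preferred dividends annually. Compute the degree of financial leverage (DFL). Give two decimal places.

Interest = $1,108,300.00.
Pre-tax preferred-dividend burden = $149,000 ÷ (1 − 0.29) = $209,859.15.
DFL = EBIT ÷ [EBIT − I − D_p/(1−t)] = $2,223,000 ÷ [$2,223,000 − $1,108,300.00 − $209,859.15] = $2,223,000 ÷ $904,840.85 = 2.4568.

2.46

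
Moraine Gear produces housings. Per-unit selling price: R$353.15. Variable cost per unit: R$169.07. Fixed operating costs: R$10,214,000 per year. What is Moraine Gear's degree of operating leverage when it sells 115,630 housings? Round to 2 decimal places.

Contribution at this volume is 115,630 × R$184.08 = R$21,285,170.40.
EBIT = R$21,285,170.40 − R$10,214,000 = R$11,071,170.40.
Degree of operating leverage = R$21,285,170.40 / R$11,071,170.40 = 1.9226.

1.92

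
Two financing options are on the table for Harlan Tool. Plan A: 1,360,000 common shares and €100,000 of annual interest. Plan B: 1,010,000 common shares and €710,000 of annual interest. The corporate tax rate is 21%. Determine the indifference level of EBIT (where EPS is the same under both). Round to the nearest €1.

€2,470,286

At indifference, (EBIT − 100,000)(1 − t)/1,360,000 = (EBIT − 710,000)(1 − t)/1,010,000.
Cancelling (1 − t) and cross-multiplying: 1,010,000·(EBIT − 100,000) = 1,360,000·(EBIT − 710,000).
Solving, EBIT = (710,000·1,360,000 − 100,000·1,010,000) / (1,360,000 − 1,010,000) = 864,600,000,000 / 350,000 = 2,470,285.71.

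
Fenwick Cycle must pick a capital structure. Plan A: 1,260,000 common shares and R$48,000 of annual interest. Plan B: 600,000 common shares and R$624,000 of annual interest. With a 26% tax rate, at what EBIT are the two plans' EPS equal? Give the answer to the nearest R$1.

At indifference, (EBIT − 48,000)(1 − t)/1,260,000 = (EBIT − 624,000)(1 − t)/600,000.
Cancelling (1 − t) and cross-multiplying: 600,000·(EBIT − 48,000) = 1,260,000·(EBIT − 624,000).
Solving, EBIT = (624,000·1,260,000 − 48,000·600,000) / (1,260,000 − 600,000) = 757,440,000,000 / 660,000 = 1,147,636.36.

R$1,147,636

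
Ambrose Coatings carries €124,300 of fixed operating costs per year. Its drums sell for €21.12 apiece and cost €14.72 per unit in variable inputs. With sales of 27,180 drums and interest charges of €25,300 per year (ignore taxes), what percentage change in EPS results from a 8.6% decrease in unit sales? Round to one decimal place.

At 27,180 units, contribution = 27,180 × €6.40 = €173,952.00.
EBIT = €173,952.00 − €124,300 = €49,652.00.
Interest = €25,300.00, so EBIT − I = €24,352.00.
DCL = total CM / (EBIT − I) = €173,952.00 / €24,352.00 = 7.1432.
EPS therefore changes by 7.1432 × (-8.6%) = -61.4%.

-61.4%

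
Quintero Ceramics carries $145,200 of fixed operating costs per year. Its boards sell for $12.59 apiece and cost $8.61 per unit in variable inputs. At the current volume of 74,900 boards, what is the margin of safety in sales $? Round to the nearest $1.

Unit CM = price − variable cost = $12.59 − $8.61 = $3.98. Break-even units = $145,200 ÷ $3.98 = 36,482.41; break-even revenue = 36,482.41 × $12.59 = $459,313.57.
Actual sales revenue = 74,900 × $12.59 = $942,991.00.
Margin of safety = $942,991.00 − $459,313.57 = $483,677.

$483,677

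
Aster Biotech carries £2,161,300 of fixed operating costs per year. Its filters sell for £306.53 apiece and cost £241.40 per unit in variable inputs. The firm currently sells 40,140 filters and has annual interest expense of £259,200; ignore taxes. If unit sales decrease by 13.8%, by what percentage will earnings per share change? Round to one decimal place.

-186.1%

At 40,140 units, contribution = 40,140 × £65.13 = £2,614,318.20.
EBIT = £2,614,318.20 − £2,161,300 = £453,018.20.
Interest = £259,200.00, so EBIT − I = £193,818.20.
DCL = total CM / (EBIT − I) = £2,614,318.20 / £193,818.20 = 13.4885.
%ΔEPS = DCL × %ΔSales = 13.4885 × -13.8% = -186.1%.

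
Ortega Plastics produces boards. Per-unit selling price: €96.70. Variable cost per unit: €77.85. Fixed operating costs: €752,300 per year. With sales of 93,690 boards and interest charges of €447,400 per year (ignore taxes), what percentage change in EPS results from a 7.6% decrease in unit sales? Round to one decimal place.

-23.7%

At 93,690 units, contribution = 93,690 × €18.85 = €1,766,056.50.
Subtracting fixed costs: EBIT = €1,766,056.50 − €752,300 = €1,013,756.50.
Interest = €447,400.00, so EBIT − I = €566,356.50.
Degree of combined leverage = contribution ÷ (EBIT − I) = €1,766,056.50 ÷ €566,356.50 = 3.1183.
%ΔEPS = DCL × %ΔSales = 3.1183 × -7.6% = -23.7%.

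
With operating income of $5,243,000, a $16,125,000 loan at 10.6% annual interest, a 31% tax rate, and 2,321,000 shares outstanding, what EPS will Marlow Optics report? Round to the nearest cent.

Pre-tax income = $5,243,000 − $1,709,250.00 = $3,533,750.00.
Net income = $3,533,750.00 × (1 − 0.31) = $2,438,287.50.
EPS = $2,438,287.50 ÷ 2,321,000 = $1.05.

$1.05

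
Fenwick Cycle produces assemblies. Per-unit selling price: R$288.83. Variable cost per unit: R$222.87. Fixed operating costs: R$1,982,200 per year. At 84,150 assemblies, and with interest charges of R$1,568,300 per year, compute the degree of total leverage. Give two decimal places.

2.78

Contribution at this volume is 84,150 × R$65.96 = R$5,550,534.00.
Subtracting fixed costs: EBIT = R$5,550,534.00 − R$1,982,200 = R$3,568,334.00. Interest = R$1,568,300.00.
DOL = R$5,550,534.00 ÷ R$3,568,334.00 = 1.5555; DFL = R$3,568,334.00 ÷ R$2,000,034.00 = 1.7841.
Combined leverage = 1.5555 × 1.7841 = 2.7752.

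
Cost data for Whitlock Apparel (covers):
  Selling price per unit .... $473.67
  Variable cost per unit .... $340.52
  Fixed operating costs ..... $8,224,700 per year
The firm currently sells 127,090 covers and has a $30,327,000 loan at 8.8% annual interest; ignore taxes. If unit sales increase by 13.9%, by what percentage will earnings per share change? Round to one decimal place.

+39.0%

Contribution at this volume is 127,090 × $133.15 = $16,922,033.50.
EBIT = $16,922,033.50 − $8,224,700 = $8,697,333.50.
Interest = $2,668,776.00, so EBIT − I = $6,028,557.50.
DCL = total CM / (EBIT − I) = $16,922,033.50 / $6,028,557.50 = 2.8070.
%ΔEPS = DCL × %ΔSales = 2.8070 × +13.9% = +39.0%.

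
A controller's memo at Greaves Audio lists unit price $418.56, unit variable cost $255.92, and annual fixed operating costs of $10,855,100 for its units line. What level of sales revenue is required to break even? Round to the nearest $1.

$27,935,998

CM per unit = $418.56 − $255.92 = $162.64; CM ratio = $162.64 / $418.56 = 0.3886.
Break-even sales = FC ÷ CM ratio = $10,855,100 × $418.56 / $162.64 = $27,935,998.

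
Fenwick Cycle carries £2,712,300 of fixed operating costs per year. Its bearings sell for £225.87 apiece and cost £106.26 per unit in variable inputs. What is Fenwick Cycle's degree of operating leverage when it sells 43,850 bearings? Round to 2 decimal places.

At 43,850 units, contribution = 43,850 × £119.61 = £5,244,898.50.
Operating income = contribution − fixed costs = £5,244,898.50 − £2,712,300 = £2,532,598.50.
DOL = contribution ÷ EBIT = £5,244,898.50 ÷ £2,532,598.50 = 2.0710.

2.07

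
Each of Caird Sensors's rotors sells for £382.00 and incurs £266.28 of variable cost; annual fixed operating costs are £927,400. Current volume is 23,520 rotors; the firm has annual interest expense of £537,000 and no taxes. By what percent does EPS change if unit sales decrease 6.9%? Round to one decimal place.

-14.9%

Total contribution margin = 23,520 × £115.72 = £2,721,734.40.
EBIT = £2,721,734.40 − £927,400 = £1,794,334.40.
After interest of £537,000.00, pre-tax earnings = £1,257,334.40.
Degree of combined leverage = contribution ÷ (EBIT − I) = £2,721,734.40 ÷ £1,257,334.40 = 2.1647.
%ΔEPS = DCL × %ΔSales = 2.1647 × -6.9% = -14.9%.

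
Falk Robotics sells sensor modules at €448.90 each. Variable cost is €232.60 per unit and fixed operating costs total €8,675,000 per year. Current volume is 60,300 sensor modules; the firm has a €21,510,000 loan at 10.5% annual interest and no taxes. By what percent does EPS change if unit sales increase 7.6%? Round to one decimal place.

+47.0%

Contribution at this volume is 60,300 × €216.30 = €13,042,890.00.
Subtracting fixed costs: EBIT = €13,042,890.00 − €8,675,000 = €4,367,890.00.
Interest = €2,258,550.00, so EBIT − I = €2,109,340.00.
DCL = total CM / (EBIT − I) = €13,042,890.00 / €2,109,340.00 = 6.1834.
%ΔEPS = DCL × %ΔSales = 6.1834 × +7.6% = +47.0%.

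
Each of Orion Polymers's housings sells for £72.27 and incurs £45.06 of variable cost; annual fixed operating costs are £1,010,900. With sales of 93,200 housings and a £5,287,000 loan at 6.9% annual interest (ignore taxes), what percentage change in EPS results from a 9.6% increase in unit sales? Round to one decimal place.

Total contribution margin = 93,200 × £27.21 = £2,535,972.00.
Operating income = contribution − fixed costs = £2,535,972.00 − £1,010,900 = £1,525,072.00.
Interest = £364,803.00, so EBIT − I = £1,160,269.00.
DCL = total CM / (EBIT − I) = £2,535,972.00 / £1,160,269.00 = 2.1857.
%ΔEPS = DCL × %ΔSales = 2.1857 × +9.6% = +21.0%.

+21.0%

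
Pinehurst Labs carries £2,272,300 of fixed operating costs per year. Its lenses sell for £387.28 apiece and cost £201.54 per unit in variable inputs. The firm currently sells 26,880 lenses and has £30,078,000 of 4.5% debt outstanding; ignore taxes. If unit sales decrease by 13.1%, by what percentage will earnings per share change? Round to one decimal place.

Total contribution margin = 26,880 × £185.74 = £4,992,691.20.
Operating income = contribution − fixed costs = £4,992,691.20 − £2,272,300 = £2,720,391.20.
Interest = £1,353,510.00, so EBIT − I = £1,366,881.20.
Degree of combined leverage = contribution ÷ (EBIT − I) = £4,992,691.20 ÷ £1,366,881.20 = 3.6526.
%ΔEPS = DCL × %ΔSales = 3.6526 × -13.1% = -47.8%.

-47.8%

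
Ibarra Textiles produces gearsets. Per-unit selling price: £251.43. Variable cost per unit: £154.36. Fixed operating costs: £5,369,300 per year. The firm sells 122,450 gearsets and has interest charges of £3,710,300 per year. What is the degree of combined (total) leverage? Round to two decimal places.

4.24

Total contribution margin = 122,450 × £97.07 = £11,886,221.50.
EBIT = £11,886,221.50 − £5,369,300 = £6,516,921.50. Interest = £3,710,300.00.
DOL = £11,886,221.50 ÷ £6,516,921.50 = 1.8239; DFL = £6,516,921.50 ÷ £2,806,621.50 = 2.3220.
DCL = DOL × DFL = 1.8239 × 2.3220 = 4.2351.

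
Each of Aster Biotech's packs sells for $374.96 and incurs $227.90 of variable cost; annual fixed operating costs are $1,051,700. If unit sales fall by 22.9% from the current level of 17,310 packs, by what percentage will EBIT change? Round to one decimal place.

-39.0%

At 17,310 units, contribution = 17,310 × $147.06 = $2,545,608.60.
Operating income = contribution − fixed costs = $2,545,608.60 − $1,051,700 = $1,493,908.60.
Degree of operating leverage = $2,545,608.60 / $1,493,908.60 = 1.7040.
So EBIT moves 1.7040 × (-22.9%) = -39.0%.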